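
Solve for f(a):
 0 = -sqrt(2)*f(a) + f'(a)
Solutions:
 f(a) = C1*exp(sqrt(2)*a)


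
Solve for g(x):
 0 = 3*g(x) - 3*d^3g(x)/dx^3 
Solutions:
 g(x) = C3*exp(x) + (C1*sin(sqrt(3)*x/2) + C2*cos(sqrt(3)*x/2))*exp(-x/2)


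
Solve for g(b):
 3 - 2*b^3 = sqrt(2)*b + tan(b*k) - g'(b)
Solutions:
 g(b) = C1 + b^4/2 + sqrt(2)*b^2/2 - 3*b + Piecewise((-log(cos(b*k))/k, Ne(k, 0)), (0, True))


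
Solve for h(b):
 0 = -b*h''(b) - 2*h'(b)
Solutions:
 h(b) = C1 + C2/b


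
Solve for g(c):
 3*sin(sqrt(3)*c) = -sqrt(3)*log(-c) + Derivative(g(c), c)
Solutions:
 g(c) = C1 + sqrt(3)*c*(log(-c) - 1) - sqrt(3)*cos(sqrt(3)*c)


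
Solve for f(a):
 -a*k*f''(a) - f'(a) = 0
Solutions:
 f(a) = C1 + a^(((re(k) - 1)*re(k) + im(k)^2)/(re(k)^2 + im(k)^2))*(C2*sin(log(a)*Abs(im(k))/(re(k)^2 + im(k)^2)) + C3*cos(log(a)*im(k)/(re(k)^2 + im(k)^2)))


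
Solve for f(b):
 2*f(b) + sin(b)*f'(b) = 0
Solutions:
 f(b) = C1*(cos(b) + 1)/(cos(b) - 1)


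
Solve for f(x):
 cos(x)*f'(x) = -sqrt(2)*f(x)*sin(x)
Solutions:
 f(x) = C1*cos(x)^(sqrt(2))


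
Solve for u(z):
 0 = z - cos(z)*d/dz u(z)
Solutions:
 u(z) = C1 + Integral(z/cos(z), z)


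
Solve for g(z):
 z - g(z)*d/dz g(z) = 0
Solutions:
 g(z) = -sqrt(C1 + z^2)
 g(z) = sqrt(C1 + z^2)


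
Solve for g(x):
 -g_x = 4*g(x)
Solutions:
 g(x) = C1*exp(-4*x)


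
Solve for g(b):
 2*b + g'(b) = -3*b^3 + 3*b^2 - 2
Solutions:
 g(b) = C1 - 3*b^4/4 + b^3 - b^2 - 2*b


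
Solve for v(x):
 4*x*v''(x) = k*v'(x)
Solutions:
 v(x) = C1 + x^(re(k)/4 + 1)*(C2*sin(log(x)*Abs(im(k))/4) + C3*cos(log(x)*im(k)/4))


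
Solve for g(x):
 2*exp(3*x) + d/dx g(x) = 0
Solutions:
 g(x) = C1 - 2*exp(3*x)/3


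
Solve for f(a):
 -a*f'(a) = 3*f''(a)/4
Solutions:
 f(a) = C1 + C2*erf(sqrt(6)*a/3)


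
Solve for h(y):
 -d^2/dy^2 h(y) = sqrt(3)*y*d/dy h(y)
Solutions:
 h(y) = C1 + C2*erf(sqrt(2)*3^(1/4)*y/2)


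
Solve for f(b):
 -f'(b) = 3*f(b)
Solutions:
 f(b) = C1*exp(-3*b)


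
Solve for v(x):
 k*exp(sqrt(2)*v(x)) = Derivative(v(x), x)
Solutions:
 v(x) = sqrt(2)*(2*log(-1/(C1 + k*x)) - log(2))/4


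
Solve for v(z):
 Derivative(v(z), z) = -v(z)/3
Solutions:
 v(z) = C1*exp(-z/3)


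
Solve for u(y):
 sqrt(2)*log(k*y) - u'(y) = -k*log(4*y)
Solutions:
 u(y) = C1 + y*(k + sqrt(2))*log(y) + y*(-k + 2*k*log(2) + sqrt(2)*log(k) - sqrt(2))


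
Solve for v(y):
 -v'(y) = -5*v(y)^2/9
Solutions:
 v(y) = -9/(C1 + 5*y)


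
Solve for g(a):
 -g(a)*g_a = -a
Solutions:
 g(a) = -sqrt(C1 + a^2)
 g(a) = sqrt(C1 + a^2)


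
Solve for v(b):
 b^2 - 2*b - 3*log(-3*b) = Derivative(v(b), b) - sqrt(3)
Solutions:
 v(b) = C1 + b^3/3 - b^2 - 3*b*log(-b) + b*(-3*log(3) + sqrt(3) + 3)


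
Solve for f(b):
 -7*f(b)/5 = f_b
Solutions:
 f(b) = C1*exp(-7*b/5)


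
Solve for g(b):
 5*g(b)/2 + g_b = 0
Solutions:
 g(b) = C1*exp(-5*b/2)


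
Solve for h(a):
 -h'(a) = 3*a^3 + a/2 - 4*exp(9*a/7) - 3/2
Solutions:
 h(a) = C1 - 3*a^4/4 - a^2/4 + 3*a/2 + 28*exp(9*a/7)/9


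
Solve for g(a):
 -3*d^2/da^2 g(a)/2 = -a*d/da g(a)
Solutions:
 g(a) = C1 + C2*erfi(sqrt(3)*a/3)


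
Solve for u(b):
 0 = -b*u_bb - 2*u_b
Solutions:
 u(b) = C1 + C2/b


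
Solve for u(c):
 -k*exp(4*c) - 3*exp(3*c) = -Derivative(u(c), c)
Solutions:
 u(c) = C1 + k*exp(4*c)/4 + exp(3*c)


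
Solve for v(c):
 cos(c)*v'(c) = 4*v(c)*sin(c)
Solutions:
 v(c) = C1/cos(c)^4


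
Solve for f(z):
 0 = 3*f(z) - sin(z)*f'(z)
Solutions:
 f(z) = C1*(cos(z) - 1)^(3/2)/(cos(z) + 1)^(3/2)


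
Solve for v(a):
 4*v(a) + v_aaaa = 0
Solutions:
 v(a) = (C1*sin(a) + C2*cos(a))*exp(-a) + (C3*sin(a) + C4*cos(a))*exp(a)


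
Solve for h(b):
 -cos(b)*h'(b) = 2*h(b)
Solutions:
 h(b) = C1*(sin(b) - 1)/(sin(b) + 1)


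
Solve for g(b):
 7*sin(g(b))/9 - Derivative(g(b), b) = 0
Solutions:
 -7*b/9 + log(cos(g(b)) - 1)/2 - log(cos(g(b)) + 1)/2 = C1


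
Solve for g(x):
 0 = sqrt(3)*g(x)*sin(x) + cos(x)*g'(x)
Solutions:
 g(x) = C1*cos(x)^(sqrt(3))


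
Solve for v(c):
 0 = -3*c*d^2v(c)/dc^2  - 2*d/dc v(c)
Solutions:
 v(c) = C1 + C2*c^(1/3)


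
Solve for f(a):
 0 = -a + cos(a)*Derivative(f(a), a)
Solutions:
 f(a) = C1 + Integral(a/cos(a), a)


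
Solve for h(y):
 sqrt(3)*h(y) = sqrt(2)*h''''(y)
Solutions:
 h(y) = C1*exp(-2^(7/8)*3^(1/8)*y/2) + C2*exp(2^(7/8)*3^(1/8)*y/2) + C3*sin(2^(7/8)*3^(1/8)*y/2) + C4*cos(2^(7/8)*3^(1/8)*y/2)


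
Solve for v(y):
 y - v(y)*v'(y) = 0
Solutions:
 v(y) = -sqrt(C1 + y^2)
 v(y) = sqrt(C1 + y^2)


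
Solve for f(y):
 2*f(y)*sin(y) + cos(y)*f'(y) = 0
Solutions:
 f(y) = C1*cos(y)^2


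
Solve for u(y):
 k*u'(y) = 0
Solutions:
 u(y) = C1


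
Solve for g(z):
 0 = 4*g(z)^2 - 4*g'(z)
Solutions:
 g(z) = -1/(C1 + z)


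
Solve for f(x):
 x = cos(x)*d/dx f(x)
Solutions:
 f(x) = C1 + Integral(x/cos(x), x)


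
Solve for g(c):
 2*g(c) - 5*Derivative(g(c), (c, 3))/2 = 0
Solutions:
 g(c) = C3*exp(10^(2/3)*c/5) + (C1*sin(10^(2/3)*sqrt(3)*c/10) + C2*cos(10^(2/3)*sqrt(3)*c/10))*exp(-10^(2/3)*c/10)


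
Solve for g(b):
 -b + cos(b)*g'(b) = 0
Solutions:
 g(b) = C1 + Integral(b/cos(b), b)


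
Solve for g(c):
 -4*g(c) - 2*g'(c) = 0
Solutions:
 g(c) = C1*exp(-2*c)


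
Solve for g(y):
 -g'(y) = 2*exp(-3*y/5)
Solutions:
 g(y) = C1 + 10*exp(-3*y/5)/3


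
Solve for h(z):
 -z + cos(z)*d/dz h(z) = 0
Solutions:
 h(z) = C1 + Integral(z/cos(z), z)


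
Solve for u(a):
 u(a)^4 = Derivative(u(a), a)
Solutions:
 u(a) = (-1/(C1 + 3*a))^(1/3)
 u(a) = (-1/(C1 + a))^(1/3)*(-3^(2/3) - 3*3^(1/6)*I)/6
 u(a) = (-1/(C1 + a))^(1/3)*(-3^(2/3) + 3*3^(1/6)*I)/6


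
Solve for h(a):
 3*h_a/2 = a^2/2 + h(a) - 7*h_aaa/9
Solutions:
 h(a) = C1*exp(42^(1/3)*a*(-3^(1/3)*(14 + sqrt(322))^(1/3) + 3*14^(1/3)/(14 + sqrt(322))^(1/3))/28)*sin(3*14^(1/3)*3^(1/6)*a*(14^(1/3)*3^(2/3)/(14 + sqrt(322))^(1/3) + (14 + sqrt(322))^(1/3))/28) + C2*exp(42^(1/3)*a*(-3^(1/3)*(14 + sqrt(322))^(1/3) + 3*14^(1/3)/(14 + sqrt(322))^(1/3))/28)*cos(3*14^(1/3)*3^(1/6)*a*(14^(1/3)*3^(2/3)/(14 + sqrt(322))^(1/3) + (14 + sqrt(322))^(1/3))/28) + C3*exp(-42^(1/3)*a*(-3^(1/3)*(14 + sqrt(322))^(1/3) + 3*14^(1/3)/(14 + sqrt(322))^(1/3))/14) - a^2/2 - 3*a/2 - 9/4


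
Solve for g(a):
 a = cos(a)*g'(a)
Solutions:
 g(a) = C1 + Integral(a/cos(a), a)


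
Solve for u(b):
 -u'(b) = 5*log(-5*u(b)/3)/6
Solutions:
 6*Integral(1/(log(-_y) - log(3) + log(5)), (_y, u(b)))/5 = C1 - b


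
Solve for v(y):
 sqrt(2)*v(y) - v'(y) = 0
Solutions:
 v(y) = C1*exp(sqrt(2)*y)


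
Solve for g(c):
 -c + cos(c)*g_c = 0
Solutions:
 g(c) = C1 + Integral(c/cos(c), c)


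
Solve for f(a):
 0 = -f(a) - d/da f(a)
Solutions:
 f(a) = C1*exp(-a)


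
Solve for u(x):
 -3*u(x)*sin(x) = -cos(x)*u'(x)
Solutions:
 u(x) = C1/cos(x)^3


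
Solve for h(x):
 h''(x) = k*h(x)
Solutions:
 h(x) = C1*exp(-sqrt(k)*x) + C2*exp(sqrt(k)*x)


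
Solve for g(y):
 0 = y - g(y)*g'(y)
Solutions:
 g(y) = -sqrt(C1 + y^2)
 g(y) = sqrt(C1 + y^2)


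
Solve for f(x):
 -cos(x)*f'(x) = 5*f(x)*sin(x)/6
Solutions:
 f(x) = C1*cos(x)^(5/6)


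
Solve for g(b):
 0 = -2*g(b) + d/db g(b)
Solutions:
 g(b) = C1*exp(2*b)


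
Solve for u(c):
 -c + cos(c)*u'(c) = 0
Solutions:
 u(c) = C1 + Integral(c/cos(c), c)


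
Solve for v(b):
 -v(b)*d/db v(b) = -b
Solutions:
 v(b) = -sqrt(C1 + b^2)
 v(b) = sqrt(C1 + b^2)


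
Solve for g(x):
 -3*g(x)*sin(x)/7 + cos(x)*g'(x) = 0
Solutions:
 g(x) = C1/cos(x)^(3/7)


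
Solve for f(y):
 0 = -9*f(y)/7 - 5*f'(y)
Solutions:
 f(y) = C1*exp(-9*y/35)


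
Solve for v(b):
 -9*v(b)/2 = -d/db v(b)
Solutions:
 v(b) = C1*exp(9*b/2)


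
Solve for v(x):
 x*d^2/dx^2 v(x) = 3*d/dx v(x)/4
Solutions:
 v(x) = C1 + C2*x^(7/4)


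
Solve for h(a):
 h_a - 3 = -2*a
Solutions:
 h(a) = C1 - a^2 + 3*a


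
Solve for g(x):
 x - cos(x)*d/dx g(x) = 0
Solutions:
 g(x) = C1 + Integral(x/cos(x), x)


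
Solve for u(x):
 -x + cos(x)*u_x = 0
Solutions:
 u(x) = C1 + Integral(x/cos(x), x)


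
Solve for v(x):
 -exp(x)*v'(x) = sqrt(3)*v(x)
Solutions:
 v(x) = C1*exp(sqrt(3)*exp(-x))


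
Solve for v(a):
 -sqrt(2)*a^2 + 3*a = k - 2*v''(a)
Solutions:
 v(a) = C1 + C2*a + sqrt(2)*a^4/24 - a^3/4 + a^2*k/4


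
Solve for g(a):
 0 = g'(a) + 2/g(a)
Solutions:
 g(a) = -sqrt(C1 - 4*a)
 g(a) = sqrt(C1 - 4*a)


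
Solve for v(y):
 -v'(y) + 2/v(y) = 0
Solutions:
 v(y) = -sqrt(C1 + 4*y)
 v(y) = sqrt(C1 + 4*y)


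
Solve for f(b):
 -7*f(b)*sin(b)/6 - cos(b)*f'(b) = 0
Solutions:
 f(b) = C1*cos(b)^(7/6)


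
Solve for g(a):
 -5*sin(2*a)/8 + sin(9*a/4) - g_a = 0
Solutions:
 g(a) = C1 + 5*cos(2*a)/16 - 4*cos(9*a/4)/9


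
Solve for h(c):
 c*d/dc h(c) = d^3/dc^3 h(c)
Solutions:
 h(c) = C1 + Integral(C2*airyai(c) + C3*airybi(c), c)


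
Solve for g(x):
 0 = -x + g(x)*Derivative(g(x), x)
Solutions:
 g(x) = -sqrt(C1 + x^2)
 g(x) = sqrt(C1 + x^2)


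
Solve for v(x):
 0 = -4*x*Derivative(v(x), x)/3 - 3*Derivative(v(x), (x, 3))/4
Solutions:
 v(x) = C1 + Integral(C2*airyai(-2*6^(1/3)*x/3) + C3*airybi(-2*6^(1/3)*x/3), x)


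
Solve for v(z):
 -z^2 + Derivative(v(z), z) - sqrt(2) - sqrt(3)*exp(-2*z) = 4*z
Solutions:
 v(z) = C1 + z^3/3 + 2*z^2 + sqrt(2)*z - sqrt(3)*exp(-2*z)/2


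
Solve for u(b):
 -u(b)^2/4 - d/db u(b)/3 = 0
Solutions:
 u(b) = 4/(C1 + 3*b)


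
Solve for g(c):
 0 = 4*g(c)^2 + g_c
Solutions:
 g(c) = 1/(C1 + 4*c)


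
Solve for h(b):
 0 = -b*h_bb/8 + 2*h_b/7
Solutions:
 h(b) = C1 + C2*b^(23/7)


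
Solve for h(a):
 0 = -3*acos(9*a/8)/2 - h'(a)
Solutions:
 h(a) = C1 - 3*a*acos(9*a/8)/2 + sqrt(64 - 81*a^2)/6


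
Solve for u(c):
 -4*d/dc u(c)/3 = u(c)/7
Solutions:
 u(c) = C1*exp(-3*c/28)


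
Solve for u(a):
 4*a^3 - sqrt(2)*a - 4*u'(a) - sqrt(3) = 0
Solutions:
 u(a) = C1 + a^4/4 - sqrt(2)*a^2/8 - sqrt(3)*a/4


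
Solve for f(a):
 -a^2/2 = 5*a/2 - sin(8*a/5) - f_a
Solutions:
 f(a) = C1 + a^3/6 + 5*a^2/4 + 5*cos(8*a/5)/8


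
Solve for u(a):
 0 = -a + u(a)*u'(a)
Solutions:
 u(a) = -sqrt(C1 + a^2)
 u(a) = sqrt(C1 + a^2)


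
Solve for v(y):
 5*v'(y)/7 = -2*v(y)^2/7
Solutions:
 v(y) = 5/(C1 + 2*y)


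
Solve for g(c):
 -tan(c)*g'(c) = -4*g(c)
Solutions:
 g(c) = C1*sin(c)^4


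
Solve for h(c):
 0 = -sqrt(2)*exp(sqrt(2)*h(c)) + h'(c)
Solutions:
 h(c) = sqrt(2)*(2*log(-1/(C1 + sqrt(2)*c)) - log(2))/4


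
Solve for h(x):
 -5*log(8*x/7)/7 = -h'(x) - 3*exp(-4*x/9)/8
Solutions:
 h(x) = C1 + 5*x*log(x)/7 + 5*x*(-log(7) - 1 + 3*log(2))/7 + 27*exp(-4*x/9)/32


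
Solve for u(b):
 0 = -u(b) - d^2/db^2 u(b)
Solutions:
 u(b) = C1*sin(b) + C2*cos(b)


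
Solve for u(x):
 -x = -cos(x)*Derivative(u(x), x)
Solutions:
 u(x) = C1 + Integral(x/cos(x), x)


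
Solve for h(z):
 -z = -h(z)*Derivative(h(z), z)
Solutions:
 h(z) = -sqrt(C1 + z^2)
 h(z) = sqrt(C1 + z^2)


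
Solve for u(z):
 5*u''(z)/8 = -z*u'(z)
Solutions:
 u(z) = C1 + C2*erf(2*sqrt(5)*z/5)


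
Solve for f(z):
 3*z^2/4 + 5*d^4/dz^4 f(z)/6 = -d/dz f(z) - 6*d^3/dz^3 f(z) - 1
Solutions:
 f(z) = C1 + C2*exp(z*(-24 + 48*3^(2/3)/(5*sqrt(1177) + 601)^(1/3) + 3^(1/3)*(5*sqrt(1177) + 601)^(1/3))/10)*sin(3^(1/6)*z*(-3^(2/3)*(5*sqrt(1177) + 601)^(1/3) + 144/(5*sqrt(1177) + 601)^(1/3))/10) + C3*exp(z*(-24 + 48*3^(2/3)/(5*sqrt(1177) + 601)^(1/3) + 3^(1/3)*(5*sqrt(1177) + 601)^(1/3))/10)*cos(3^(1/6)*z*(-3^(2/3)*(5*sqrt(1177) + 601)^(1/3) + 144/(5*sqrt(1177) + 601)^(1/3))/10) + C4*exp(-z*(48*3^(2/3)/(5*sqrt(1177) + 601)^(1/3) + 12 + 3^(1/3)*(5*sqrt(1177) + 601)^(1/3))/5) - z^3/4 + 8*z


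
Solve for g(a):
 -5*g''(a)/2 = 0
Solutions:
 g(a) = C1 + C2*a


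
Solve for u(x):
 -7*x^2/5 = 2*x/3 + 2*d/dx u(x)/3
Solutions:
 u(x) = C1 - 7*x^3/10 - x^2/2


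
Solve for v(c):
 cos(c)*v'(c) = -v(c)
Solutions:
 v(c) = C1*sqrt(sin(c) - 1)/sqrt(sin(c) + 1)


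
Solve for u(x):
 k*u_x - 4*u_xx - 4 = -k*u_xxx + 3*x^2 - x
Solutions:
 u(x) = C1 + C2*exp(x*(2 - sqrt(4 - k^2))/k) + C3*exp(x*(sqrt(4 - k^2) + 2)/k) + x^3/k - x^2/(2*k) - 2*x/k + 12*x^2/k^2 - 4*x/k^2 + 96*x/k^3


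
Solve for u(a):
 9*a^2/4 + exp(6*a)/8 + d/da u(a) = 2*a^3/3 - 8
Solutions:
 u(a) = C1 + a^4/6 - 3*a^3/4 - 8*a - exp(6*a)/48


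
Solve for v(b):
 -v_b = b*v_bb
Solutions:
 v(b) = C1 + C2*log(b)


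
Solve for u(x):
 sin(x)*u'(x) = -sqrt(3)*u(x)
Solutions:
 u(x) = C1*(cos(x) + 1)^(sqrt(3)/2)/(cos(x) - 1)^(sqrt(3)/2)


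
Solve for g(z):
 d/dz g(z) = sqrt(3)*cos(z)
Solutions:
 g(z) = C1 + sqrt(3)*sin(z)


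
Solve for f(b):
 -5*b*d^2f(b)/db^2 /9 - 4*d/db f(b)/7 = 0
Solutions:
 f(b) = C1 + C2/b^(1/35)


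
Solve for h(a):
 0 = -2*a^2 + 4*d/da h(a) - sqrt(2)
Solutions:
 h(a) = C1 + a^3/6 + sqrt(2)*a/4


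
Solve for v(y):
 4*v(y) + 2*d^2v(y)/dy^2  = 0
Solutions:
 v(y) = C1*sin(sqrt(2)*y) + C2*cos(sqrt(2)*y)


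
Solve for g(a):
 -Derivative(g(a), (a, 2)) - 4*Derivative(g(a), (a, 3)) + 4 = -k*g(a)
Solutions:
 g(a) = C1*exp(-a*((-216*k + sqrt((1 - 216*k)^2 - 1) + 1)^(1/3) + 1 + (-216*k + sqrt((1 - 216*k)^2 - 1) + 1)^(-1/3))/12) + C2*exp(a*((-216*k + sqrt((1 - 216*k)^2 - 1) + 1)^(1/3) - sqrt(3)*I*(-216*k + sqrt((1 - 216*k)^2 - 1) + 1)^(1/3) - 2 - 4/((-1 + sqrt(3)*I)*(-216*k + sqrt((1 - 216*k)^2 - 1) + 1)^(1/3)))/24) + C3*exp(a*((-216*k + sqrt((1 - 216*k)^2 - 1) + 1)^(1/3) + sqrt(3)*I*(-216*k + sqrt((1 - 216*k)^2 - 1) + 1)^(1/3) - 2 + 4/((1 + sqrt(3)*I)*(-216*k + sqrt((1 - 216*k)^2 - 1) + 1)^(1/3)))/24) - 4/k


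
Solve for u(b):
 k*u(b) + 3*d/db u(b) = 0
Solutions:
 u(b) = C1*exp(-b*k/3)


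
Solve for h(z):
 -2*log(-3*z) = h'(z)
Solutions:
 h(z) = C1 - 2*z*log(-z) + 2*z*(1 - log(3))


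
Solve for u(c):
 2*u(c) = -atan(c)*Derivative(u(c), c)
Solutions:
 u(c) = C1*exp(-2*Integral(1/atan(c), c))


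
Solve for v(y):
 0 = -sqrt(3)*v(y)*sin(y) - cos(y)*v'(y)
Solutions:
 v(y) = C1*cos(y)^(sqrt(3))


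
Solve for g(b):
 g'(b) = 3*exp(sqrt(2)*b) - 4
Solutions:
 g(b) = C1 - 4*b + 3*sqrt(2)*exp(sqrt(2)*b)/2


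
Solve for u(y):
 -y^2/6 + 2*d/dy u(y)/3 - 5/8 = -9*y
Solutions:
 u(y) = C1 + y^3/12 - 27*y^2/4 + 15*y/16


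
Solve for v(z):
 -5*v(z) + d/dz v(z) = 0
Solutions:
 v(z) = C1*exp(5*z)


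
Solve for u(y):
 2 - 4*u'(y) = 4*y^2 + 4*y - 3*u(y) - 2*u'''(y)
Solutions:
 u(y) = C1*exp(6^(1/3)*y*(4*6^(1/3)/(sqrt(345) + 27)^(1/3) + (sqrt(345) + 27)^(1/3))/12)*sin(2^(1/3)*3^(1/6)*y*(-3^(2/3)*(sqrt(345) + 27)^(1/3)/12 + 2^(1/3)/(sqrt(345) + 27)^(1/3))) + C2*exp(6^(1/3)*y*(4*6^(1/3)/(sqrt(345) + 27)^(1/3) + (sqrt(345) + 27)^(1/3))/12)*cos(2^(1/3)*3^(1/6)*y*(-3^(2/3)*(sqrt(345) + 27)^(1/3)/12 + 2^(1/3)/(sqrt(345) + 27)^(1/3))) + C3*exp(-6^(1/3)*y*(4*6^(1/3)/(sqrt(345) + 27)^(1/3) + (sqrt(345) + 27)^(1/3))/6) + 4*y^2/3 + 44*y/9 + 158/27


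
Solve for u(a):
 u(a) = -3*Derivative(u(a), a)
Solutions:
 u(a) = C1*exp(-a/3)


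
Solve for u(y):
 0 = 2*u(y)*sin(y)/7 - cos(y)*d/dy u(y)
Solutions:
 u(y) = C1/cos(y)^(2/7)


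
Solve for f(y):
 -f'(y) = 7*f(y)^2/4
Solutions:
 f(y) = 4/(C1 + 7*y)


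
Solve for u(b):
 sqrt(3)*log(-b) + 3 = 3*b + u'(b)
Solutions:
 u(b) = C1 - 3*b^2/2 + sqrt(3)*b*log(-b) + b*(3 - sqrt(3))


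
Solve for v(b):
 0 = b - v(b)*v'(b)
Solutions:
 v(b) = -sqrt(C1 + b^2)
 v(b) = sqrt(C1 + b^2)


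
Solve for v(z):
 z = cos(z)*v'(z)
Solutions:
 v(z) = C1 + Integral(z/cos(z), z)


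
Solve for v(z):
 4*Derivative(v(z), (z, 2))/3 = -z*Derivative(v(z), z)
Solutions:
 v(z) = C1 + C2*erf(sqrt(6)*z/4)


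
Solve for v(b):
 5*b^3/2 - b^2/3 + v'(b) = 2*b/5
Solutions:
 v(b) = C1 - 5*b^4/8 + b^3/9 + b^2/5


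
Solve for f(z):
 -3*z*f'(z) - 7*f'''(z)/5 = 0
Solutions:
 f(z) = C1 + Integral(C2*airyai(-15^(1/3)*7^(2/3)*z/7) + C3*airybi(-15^(1/3)*7^(2/3)*z/7), z)


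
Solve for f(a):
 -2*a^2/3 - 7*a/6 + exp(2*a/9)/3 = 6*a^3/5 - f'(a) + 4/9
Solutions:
 f(a) = C1 + 3*a^4/10 + 2*a^3/9 + 7*a^2/12 + 4*a/9 - 3*exp(2*a/9)/2


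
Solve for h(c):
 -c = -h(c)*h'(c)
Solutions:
 h(c) = -sqrt(C1 + c^2)
 h(c) = sqrt(C1 + c^2)


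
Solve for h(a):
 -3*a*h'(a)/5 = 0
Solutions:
 h(a) = C1


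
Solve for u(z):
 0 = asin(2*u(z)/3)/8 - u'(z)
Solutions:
 Integral(1/asin(2*_y/3), (_y, u(z))) = C1 + z/8


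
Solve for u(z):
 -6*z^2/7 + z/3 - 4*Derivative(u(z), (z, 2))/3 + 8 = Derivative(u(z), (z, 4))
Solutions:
 u(z) = C1 + C2*z + C3*sin(2*sqrt(3)*z/3) + C4*cos(2*sqrt(3)*z/3) - 3*z^4/56 + z^3/24 + 195*z^2/56


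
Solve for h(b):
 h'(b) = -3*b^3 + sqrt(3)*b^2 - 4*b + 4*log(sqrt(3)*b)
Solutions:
 h(b) = C1 - 3*b^4/4 + sqrt(3)*b^3/3 - 2*b^2 + 4*b*log(b) - 4*b + b*log(9)


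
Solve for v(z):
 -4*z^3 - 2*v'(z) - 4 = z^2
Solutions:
 v(z) = C1 - z^4/2 - z^3/6 - 2*z


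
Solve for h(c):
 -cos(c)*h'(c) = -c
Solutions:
 h(c) = C1 + Integral(c/cos(c), c)


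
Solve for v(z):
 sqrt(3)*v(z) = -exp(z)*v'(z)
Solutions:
 v(z) = C1*exp(sqrt(3)*exp(-z))


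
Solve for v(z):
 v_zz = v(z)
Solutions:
 v(z) = C1*exp(-z) + C2*exp(z)


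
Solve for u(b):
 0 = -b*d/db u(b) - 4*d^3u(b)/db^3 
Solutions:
 u(b) = C1 + Integral(C2*airyai(-2^(1/3)*b/2) + C3*airybi(-2^(1/3)*b/2), b)


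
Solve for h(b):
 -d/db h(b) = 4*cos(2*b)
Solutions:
 h(b) = C1 - 2*sin(2*b)


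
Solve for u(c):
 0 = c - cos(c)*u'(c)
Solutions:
 u(c) = C1 + Integral(c/cos(c), c)


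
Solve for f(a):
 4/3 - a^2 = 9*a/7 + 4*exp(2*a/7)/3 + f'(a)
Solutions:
 f(a) = C1 - a^3/3 - 9*a^2/14 + 4*a/3 - 14*exp(2*a/7)/3


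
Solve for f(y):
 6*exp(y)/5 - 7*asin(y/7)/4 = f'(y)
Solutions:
 f(y) = C1 - 7*y*asin(y/7)/4 - 7*sqrt(49 - y^2)/4 + 6*exp(y)/5


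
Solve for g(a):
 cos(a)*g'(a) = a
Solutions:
 g(a) = C1 + Integral(a/cos(a), a)


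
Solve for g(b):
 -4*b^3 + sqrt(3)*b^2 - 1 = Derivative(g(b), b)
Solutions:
 g(b) = C1 - b^4 + sqrt(3)*b^3/3 - b


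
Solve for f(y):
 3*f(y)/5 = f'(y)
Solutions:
 f(y) = C1*exp(3*y/5)


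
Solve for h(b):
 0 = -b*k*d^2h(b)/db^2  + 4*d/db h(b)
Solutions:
 h(b) = C1 + b^(((re(k) + 4)*re(k) + im(k)^2)/(re(k)^2 + im(k)^2))*(C2*sin(4*log(b)*Abs(im(k))/(re(k)^2 + im(k)^2)) + C3*cos(4*log(b)*im(k)/(re(k)^2 + im(k)^2)))


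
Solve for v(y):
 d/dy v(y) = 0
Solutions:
 v(y) = C1


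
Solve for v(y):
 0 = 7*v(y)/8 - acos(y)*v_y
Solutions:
 v(y) = C1*exp(7*Integral(1/acos(y), y)/8)


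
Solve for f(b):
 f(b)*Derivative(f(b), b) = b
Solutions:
 f(b) = -sqrt(C1 + b^2)
 f(b) = sqrt(C1 + b^2)


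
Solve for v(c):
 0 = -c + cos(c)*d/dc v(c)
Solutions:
 v(c) = C1 + Integral(c/cos(c), c)


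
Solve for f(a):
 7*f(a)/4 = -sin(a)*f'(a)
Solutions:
 f(a) = C1*(cos(a) + 1)^(7/8)/(cos(a) - 1)^(7/8)


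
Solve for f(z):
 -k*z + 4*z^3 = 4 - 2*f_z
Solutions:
 f(z) = C1 + k*z^2/4 - z^4/2 + 2*z


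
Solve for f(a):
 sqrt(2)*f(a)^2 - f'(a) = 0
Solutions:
 f(a) = -1/(C1 + sqrt(2)*a)


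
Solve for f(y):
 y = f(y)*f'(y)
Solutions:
 f(y) = -sqrt(C1 + y^2)
 f(y) = sqrt(C1 + y^2)


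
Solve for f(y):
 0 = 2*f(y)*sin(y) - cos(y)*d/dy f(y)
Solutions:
 f(y) = C1/cos(y)^2


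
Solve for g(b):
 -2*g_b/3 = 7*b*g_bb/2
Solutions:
 g(b) = C1 + C2*b^(17/21)


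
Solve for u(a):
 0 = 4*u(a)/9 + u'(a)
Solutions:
 u(a) = C1*exp(-4*a/9)


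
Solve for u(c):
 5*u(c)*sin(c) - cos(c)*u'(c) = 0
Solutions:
 u(c) = C1/cos(c)^5


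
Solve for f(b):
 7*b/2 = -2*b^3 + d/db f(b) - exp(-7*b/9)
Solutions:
 f(b) = C1 + b^4/2 + 7*b^2/4 - 9*exp(-7*b/9)/7


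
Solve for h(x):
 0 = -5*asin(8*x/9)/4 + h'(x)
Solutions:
 h(x) = C1 + 5*x*asin(8*x/9)/4 + 5*sqrt(81 - 64*x^2)/32


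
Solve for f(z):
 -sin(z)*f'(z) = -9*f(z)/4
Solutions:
 f(z) = C1*(cos(z) - 1)^(9/8)/(cos(z) + 1)^(9/8)


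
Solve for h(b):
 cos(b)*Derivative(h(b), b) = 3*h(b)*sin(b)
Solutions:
 h(b) = C1/cos(b)^3


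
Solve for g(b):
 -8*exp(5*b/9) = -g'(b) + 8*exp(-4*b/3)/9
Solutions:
 g(b) = C1 + 72*exp(5*b/9)/5 - 2*exp(-4*b/3)/3


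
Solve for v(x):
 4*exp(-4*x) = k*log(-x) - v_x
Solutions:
 v(x) = C1 + k*x*log(-x) - k*x + exp(-4*x)


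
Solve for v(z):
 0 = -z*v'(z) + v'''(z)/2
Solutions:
 v(z) = C1 + Integral(C2*airyai(2^(1/3)*z) + C3*airybi(2^(1/3)*z), z)


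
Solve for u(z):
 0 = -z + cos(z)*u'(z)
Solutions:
 u(z) = C1 + Integral(z/cos(z), z)


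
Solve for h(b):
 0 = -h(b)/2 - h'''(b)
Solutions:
 h(b) = C3*exp(-2^(2/3)*b/2) + (C1*sin(2^(2/3)*sqrt(3)*b/4) + C2*cos(2^(2/3)*sqrt(3)*b/4))*exp(2^(2/3)*b/4)


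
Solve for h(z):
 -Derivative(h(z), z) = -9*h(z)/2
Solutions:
 h(z) = C1*exp(9*z/2)


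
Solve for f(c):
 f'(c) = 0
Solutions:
 f(c) = C1


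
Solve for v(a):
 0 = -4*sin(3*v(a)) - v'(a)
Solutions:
 v(a) = -acos((-C1 - exp(24*a))/(C1 - exp(24*a)))/3 + 2*pi/3
 v(a) = acos((-C1 - exp(24*a))/(C1 - exp(24*a)))/3


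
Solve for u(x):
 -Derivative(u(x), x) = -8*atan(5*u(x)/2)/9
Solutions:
 Integral(1/atan(5*_y/2), (_y, u(x))) = C1 + 8*x/9


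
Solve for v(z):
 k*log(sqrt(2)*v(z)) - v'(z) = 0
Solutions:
 Integral(1/(2*log(_y) + log(2)), (_y, v(z))) = C1 + k*z/2


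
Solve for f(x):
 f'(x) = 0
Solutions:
 f(x) = C1


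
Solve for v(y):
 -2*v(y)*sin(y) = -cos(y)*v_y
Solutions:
 v(y) = C1/cos(y)^2


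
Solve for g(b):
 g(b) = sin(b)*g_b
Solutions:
 g(b) = C1*sqrt(cos(b) - 1)/sqrt(cos(b) + 1)


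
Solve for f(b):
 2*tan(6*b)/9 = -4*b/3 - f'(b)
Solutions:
 f(b) = C1 - 2*b^2/3 + log(cos(6*b))/27


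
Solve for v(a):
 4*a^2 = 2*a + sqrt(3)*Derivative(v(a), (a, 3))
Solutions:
 v(a) = C1 + C2*a + C3*a^2 + sqrt(3)*a^5/45 - sqrt(3)*a^4/36


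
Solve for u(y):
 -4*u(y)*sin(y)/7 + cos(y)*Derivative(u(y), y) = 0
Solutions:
 u(y) = C1/cos(y)^(4/7)


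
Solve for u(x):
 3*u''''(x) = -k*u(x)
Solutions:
 u(x) = C1*exp(-3^(3/4)*x*(-k)^(1/4)/3) + C2*exp(3^(3/4)*x*(-k)^(1/4)/3) + C3*exp(-3^(3/4)*I*x*(-k)^(1/4)/3) + C4*exp(3^(3/4)*I*x*(-k)^(1/4)/3)


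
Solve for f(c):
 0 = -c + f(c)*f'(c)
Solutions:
 f(c) = -sqrt(C1 + c^2)
 f(c) = sqrt(C1 + c^2)


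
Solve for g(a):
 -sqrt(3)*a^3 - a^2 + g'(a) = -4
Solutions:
 g(a) = C1 + sqrt(3)*a^4/4 + a^3/3 - 4*a


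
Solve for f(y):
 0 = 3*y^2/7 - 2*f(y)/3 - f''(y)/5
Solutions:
 f(y) = C1*sin(sqrt(30)*y/3) + C2*cos(sqrt(30)*y/3) + 9*y^2/14 - 27/70


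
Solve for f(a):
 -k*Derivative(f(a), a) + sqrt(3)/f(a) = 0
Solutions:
 f(a) = -sqrt(C1 + 2*sqrt(3)*a/k)
 f(a) = sqrt(C1 + 2*sqrt(3)*a/k)


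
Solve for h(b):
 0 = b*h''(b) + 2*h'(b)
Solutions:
 h(b) = C1 + C2/b


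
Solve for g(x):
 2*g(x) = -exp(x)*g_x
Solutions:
 g(x) = C1*exp(2*exp(-x))


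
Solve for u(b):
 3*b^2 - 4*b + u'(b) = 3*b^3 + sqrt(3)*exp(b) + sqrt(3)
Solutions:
 u(b) = C1 + 3*b^4/4 - b^3 + 2*b^2 + sqrt(3)*b + sqrt(3)*exp(b)


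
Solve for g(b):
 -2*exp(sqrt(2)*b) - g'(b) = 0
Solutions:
 g(b) = C1 - sqrt(2)*exp(sqrt(2)*b)


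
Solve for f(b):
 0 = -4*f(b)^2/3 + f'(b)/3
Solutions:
 f(b) = -1/(C1 + 4*b)


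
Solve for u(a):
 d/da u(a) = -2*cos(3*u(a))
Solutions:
 u(a) = -asin((C1 + exp(12*a))/(C1 - exp(12*a)))/3 + pi/3
 u(a) = asin((C1 + exp(12*a))/(C1 - exp(12*a)))/3


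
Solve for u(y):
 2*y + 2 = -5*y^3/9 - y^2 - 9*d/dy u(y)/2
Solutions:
 u(y) = C1 - 5*y^4/162 - 2*y^3/27 - 2*y^2/9 - 4*y/9


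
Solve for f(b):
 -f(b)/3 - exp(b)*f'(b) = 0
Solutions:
 f(b) = C1*exp(exp(-b)/3)


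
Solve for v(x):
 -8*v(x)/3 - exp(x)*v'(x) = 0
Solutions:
 v(x) = C1*exp(8*exp(-x)/3)


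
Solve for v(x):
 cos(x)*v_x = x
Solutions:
 v(x) = C1 + Integral(x/cos(x), x)


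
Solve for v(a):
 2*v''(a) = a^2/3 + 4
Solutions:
 v(a) = C1 + C2*a + a^4/72 + a^2


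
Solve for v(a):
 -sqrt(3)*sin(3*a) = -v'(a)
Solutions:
 v(a) = C1 - sqrt(3)*cos(3*a)/3


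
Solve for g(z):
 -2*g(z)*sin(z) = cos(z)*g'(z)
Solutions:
 g(z) = C1*cos(z)^2


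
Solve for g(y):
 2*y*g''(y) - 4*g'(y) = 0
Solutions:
 g(y) = C1 + C2*y^3


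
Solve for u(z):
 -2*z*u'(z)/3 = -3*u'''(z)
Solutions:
 u(z) = C1 + Integral(C2*airyai(6^(1/3)*z/3) + C3*airybi(6^(1/3)*z/3), z)


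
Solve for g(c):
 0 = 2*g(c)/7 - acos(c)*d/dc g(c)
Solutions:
 g(c) = C1*exp(2*Integral(1/acos(c), c)/7)


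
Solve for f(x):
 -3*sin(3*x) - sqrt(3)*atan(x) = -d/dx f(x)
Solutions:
 f(x) = C1 + sqrt(3)*(x*atan(x) - log(x^2 + 1)/2) - cos(3*x)


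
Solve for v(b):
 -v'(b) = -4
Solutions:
 v(b) = C1 + 4*b


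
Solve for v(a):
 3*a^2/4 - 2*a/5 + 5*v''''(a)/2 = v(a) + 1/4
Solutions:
 v(a) = C1*exp(-2^(1/4)*5^(3/4)*a/5) + C2*exp(2^(1/4)*5^(3/4)*a/5) + C3*sin(2^(1/4)*5^(3/4)*a/5) + C4*cos(2^(1/4)*5^(3/4)*a/5) + 3*a^2/4 - 2*a/5 - 1/4


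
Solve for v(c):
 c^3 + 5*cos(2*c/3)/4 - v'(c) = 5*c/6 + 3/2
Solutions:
 v(c) = C1 + c^4/4 - 5*c^2/12 - 3*c/2 + 15*sin(2*c/3)/8


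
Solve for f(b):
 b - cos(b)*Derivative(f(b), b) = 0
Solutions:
 f(b) = C1 + Integral(b/cos(b), b)


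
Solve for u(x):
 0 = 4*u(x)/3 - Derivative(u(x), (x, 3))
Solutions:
 u(x) = C3*exp(6^(2/3)*x/3) + (C1*sin(2^(2/3)*3^(1/6)*x/2) + C2*cos(2^(2/3)*3^(1/6)*x/2))*exp(-6^(2/3)*x/6)


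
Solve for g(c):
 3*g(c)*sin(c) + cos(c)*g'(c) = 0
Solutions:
 g(c) = C1*cos(c)^3


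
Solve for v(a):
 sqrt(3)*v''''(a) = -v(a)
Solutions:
 v(a) = (C1*sin(sqrt(2)*3^(7/8)*a/6) + C2*cos(sqrt(2)*3^(7/8)*a/6))*exp(-sqrt(2)*3^(7/8)*a/6) + (C3*sin(sqrt(2)*3^(7/8)*a/6) + C4*cos(sqrt(2)*3^(7/8)*a/6))*exp(sqrt(2)*3^(7/8)*a/6)


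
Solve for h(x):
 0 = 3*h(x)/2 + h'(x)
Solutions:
 h(x) = C1*exp(-3*x/2)


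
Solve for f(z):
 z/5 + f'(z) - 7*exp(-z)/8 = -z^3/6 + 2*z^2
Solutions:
 f(z) = C1 - z^4/24 + 2*z^3/3 - z^2/10 - 7*exp(-z)/8


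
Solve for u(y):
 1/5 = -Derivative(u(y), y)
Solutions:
 u(y) = C1 - y/5


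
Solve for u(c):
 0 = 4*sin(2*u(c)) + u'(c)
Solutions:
 u(c) = pi - acos((-C1 - exp(16*c))/(C1 - exp(16*c)))/2
 u(c) = acos((-C1 - exp(16*c))/(C1 - exp(16*c)))/2


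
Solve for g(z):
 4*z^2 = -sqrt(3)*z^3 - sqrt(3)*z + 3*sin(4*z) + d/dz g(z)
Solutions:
 g(z) = C1 + sqrt(3)*z^4/4 + 4*z^3/3 + sqrt(3)*z^2/2 + 3*cos(4*z)/4


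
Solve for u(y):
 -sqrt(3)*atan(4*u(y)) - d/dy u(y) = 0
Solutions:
 Integral(1/atan(4*_y), (_y, u(y))) = C1 - sqrt(3)*y


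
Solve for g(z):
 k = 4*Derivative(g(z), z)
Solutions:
 g(z) = C1 + k*z/4


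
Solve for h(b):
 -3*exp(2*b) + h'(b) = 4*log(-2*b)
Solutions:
 h(b) = C1 + 4*b*log(-b) + 4*b*(-1 + log(2)) + 3*exp(2*b)/2


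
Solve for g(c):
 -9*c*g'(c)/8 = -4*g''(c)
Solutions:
 g(c) = C1 + C2*erfi(3*c/8)


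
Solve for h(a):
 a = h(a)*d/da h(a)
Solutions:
 h(a) = -sqrt(C1 + a^2)
 h(a) = sqrt(C1 + a^2)


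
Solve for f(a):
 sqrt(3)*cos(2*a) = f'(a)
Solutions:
 f(a) = C1 + sqrt(3)*sin(2*a)/2


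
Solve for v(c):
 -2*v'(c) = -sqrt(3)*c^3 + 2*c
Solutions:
 v(c) = C1 + sqrt(3)*c^4/8 - c^2/2


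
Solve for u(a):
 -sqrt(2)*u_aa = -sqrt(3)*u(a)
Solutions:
 u(a) = C1*exp(-2^(3/4)*3^(1/4)*a/2) + C2*exp(2^(3/4)*3^(1/4)*a/2)


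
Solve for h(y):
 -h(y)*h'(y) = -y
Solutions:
 h(y) = -sqrt(C1 + y^2)
 h(y) = sqrt(C1 + y^2)


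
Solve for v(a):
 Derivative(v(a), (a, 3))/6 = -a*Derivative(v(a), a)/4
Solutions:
 v(a) = C1 + Integral(C2*airyai(-2^(2/3)*3^(1/3)*a/2) + C3*airybi(-2^(2/3)*3^(1/3)*a/2), a)


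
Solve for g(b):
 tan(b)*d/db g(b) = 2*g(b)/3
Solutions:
 g(b) = C1*sin(b)^(2/3)


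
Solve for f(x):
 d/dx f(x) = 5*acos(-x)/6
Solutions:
 f(x) = C1 + 5*x*acos(-x)/6 + 5*sqrt(1 - x^2)/6


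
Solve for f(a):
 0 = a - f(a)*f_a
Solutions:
 f(a) = -sqrt(C1 + a^2)
 f(a) = sqrt(C1 + a^2)


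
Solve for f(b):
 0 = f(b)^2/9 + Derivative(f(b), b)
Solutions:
 f(b) = 9/(C1 + b)


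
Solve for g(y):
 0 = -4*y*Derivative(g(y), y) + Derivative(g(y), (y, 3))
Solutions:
 g(y) = C1 + Integral(C2*airyai(2^(2/3)*y) + C3*airybi(2^(2/3)*y), y)


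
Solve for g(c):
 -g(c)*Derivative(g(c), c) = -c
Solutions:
 g(c) = -sqrt(C1 + c^2)
 g(c) = sqrt(C1 + c^2)


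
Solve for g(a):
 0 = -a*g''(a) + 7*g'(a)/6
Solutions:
 g(a) = C1 + C2*a^(13/6)


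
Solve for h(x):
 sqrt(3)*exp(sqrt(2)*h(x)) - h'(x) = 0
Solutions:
 h(x) = sqrt(2)*(2*log(-1/(C1 + sqrt(3)*x)) - log(2))/4


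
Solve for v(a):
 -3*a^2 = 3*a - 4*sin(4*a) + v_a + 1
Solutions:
 v(a) = C1 - a^3 - 3*a^2/2 - a - cos(4*a)


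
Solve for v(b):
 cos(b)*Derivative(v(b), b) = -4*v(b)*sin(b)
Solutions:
 v(b) = C1*cos(b)^4


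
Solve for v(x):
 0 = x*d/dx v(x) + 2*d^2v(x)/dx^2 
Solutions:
 v(x) = C1 + C2*erf(x/2)


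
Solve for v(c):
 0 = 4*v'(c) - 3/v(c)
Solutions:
 v(c) = -sqrt(C1 + 6*c)/2
 v(c) = sqrt(C1 + 6*c)/2


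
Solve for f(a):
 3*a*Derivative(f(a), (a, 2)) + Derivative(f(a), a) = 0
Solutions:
 f(a) = C1 + C2*a^(2/3)


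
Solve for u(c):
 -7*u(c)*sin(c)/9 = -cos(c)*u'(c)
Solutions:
 u(c) = C1/cos(c)^(7/9)


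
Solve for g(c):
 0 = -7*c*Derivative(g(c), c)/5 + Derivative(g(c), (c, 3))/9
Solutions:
 g(c) = C1 + Integral(C2*airyai(5^(2/3)*63^(1/3)*c/5) + C3*airybi(5^(2/3)*63^(1/3)*c/5), c)


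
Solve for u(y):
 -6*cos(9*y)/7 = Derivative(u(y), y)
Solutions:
 u(y) = C1 - 2*sin(9*y)/21


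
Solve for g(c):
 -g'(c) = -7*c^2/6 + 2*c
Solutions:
 g(c) = C1 + 7*c^3/18 - c^2


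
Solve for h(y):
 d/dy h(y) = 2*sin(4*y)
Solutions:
 h(y) = C1 - cos(4*y)/2


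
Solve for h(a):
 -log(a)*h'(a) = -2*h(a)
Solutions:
 h(a) = C1*exp(2*li(a))


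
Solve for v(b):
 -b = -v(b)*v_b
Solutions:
 v(b) = -sqrt(C1 + b^2)
 v(b) = sqrt(C1 + b^2)


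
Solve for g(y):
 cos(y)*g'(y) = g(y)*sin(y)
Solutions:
 g(y) = C1/cos(y)


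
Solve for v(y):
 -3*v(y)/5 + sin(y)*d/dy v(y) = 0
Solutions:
 v(y) = C1*(cos(y) - 1)^(3/10)/(cos(y) + 1)^(3/10)


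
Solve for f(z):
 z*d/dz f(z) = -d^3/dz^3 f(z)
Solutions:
 f(z) = C1 + Integral(C2*airyai(-z) + C3*airybi(-z), z)


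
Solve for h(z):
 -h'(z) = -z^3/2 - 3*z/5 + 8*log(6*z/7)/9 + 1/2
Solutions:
 h(z) = C1 + z^4/8 + 3*z^2/10 - 8*z*log(z)/9 - 8*z*log(6)/9 + 7*z/18 + 8*z*log(7)/9


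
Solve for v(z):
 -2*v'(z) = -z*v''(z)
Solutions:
 v(z) = C1 + C2*z^3


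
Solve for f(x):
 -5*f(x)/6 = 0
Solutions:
 f(x) = 0


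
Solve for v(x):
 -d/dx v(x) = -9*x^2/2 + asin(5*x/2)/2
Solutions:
 v(x) = C1 + 3*x^3/2 - x*asin(5*x/2)/2 - sqrt(4 - 25*x^2)/10


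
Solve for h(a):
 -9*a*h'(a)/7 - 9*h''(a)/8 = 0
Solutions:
 h(a) = C1 + C2*erf(2*sqrt(7)*a/7)


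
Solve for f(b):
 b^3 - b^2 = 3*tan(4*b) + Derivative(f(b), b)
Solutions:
 f(b) = C1 + b^4/4 - b^3/3 + 3*log(cos(4*b))/4


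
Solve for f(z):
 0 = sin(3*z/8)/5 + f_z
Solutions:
 f(z) = C1 + 8*cos(3*z/8)/15


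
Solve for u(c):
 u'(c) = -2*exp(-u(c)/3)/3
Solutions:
 u(c) = 3*log(C1 - 2*c/9)


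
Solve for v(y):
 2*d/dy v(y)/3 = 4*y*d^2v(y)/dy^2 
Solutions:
 v(y) = C1 + C2*y^(7/6)


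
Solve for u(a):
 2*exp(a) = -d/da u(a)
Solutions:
 u(a) = C1 - 2*exp(a)


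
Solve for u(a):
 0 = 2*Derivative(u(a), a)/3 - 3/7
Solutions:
 u(a) = C1 + 9*a/14


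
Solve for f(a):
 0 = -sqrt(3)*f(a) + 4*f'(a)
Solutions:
 f(a) = C1*exp(sqrt(3)*a/4)


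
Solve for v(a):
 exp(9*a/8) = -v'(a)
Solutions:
 v(a) = C1 - 8*exp(9*a/8)/9


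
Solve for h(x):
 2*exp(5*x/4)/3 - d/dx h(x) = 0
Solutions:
 h(x) = C1 + 8*exp(5*x/4)/15


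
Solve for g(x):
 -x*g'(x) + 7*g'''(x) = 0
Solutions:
 g(x) = C1 + Integral(C2*airyai(7^(2/3)*x/7) + C3*airybi(7^(2/3)*x/7), x)


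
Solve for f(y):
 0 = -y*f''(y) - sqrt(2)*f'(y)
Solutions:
 f(y) = C1 + C2*y^(1 - sqrt(2))


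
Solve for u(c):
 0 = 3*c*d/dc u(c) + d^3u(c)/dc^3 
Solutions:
 u(c) = C1 + Integral(C2*airyai(-3^(1/3)*c) + C3*airybi(-3^(1/3)*c), c)


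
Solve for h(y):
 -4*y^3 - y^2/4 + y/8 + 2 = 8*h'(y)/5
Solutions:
 h(y) = C1 - 5*y^4/8 - 5*y^3/96 + 5*y^2/128 + 5*y/4


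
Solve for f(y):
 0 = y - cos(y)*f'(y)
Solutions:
 f(y) = C1 + Integral(y/cos(y), y)


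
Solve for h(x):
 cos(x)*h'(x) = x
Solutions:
 h(x) = C1 + Integral(x/cos(x), x)


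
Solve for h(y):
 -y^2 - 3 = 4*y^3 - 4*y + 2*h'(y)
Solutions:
 h(y) = C1 - y^4/2 - y^3/6 + y^2 - 3*y/2


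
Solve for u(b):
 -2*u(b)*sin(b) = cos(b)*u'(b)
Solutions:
 u(b) = C1*cos(b)^2


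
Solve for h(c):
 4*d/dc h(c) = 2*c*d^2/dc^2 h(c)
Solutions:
 h(c) = C1 + C2*c^3


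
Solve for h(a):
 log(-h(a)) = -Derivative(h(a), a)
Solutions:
 -li(-h(a)) = C1 - a


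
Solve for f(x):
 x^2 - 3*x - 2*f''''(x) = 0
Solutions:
 f(x) = C1 + C2*x + C3*x^2 + C4*x^3 + x^6/720 - x^5/80


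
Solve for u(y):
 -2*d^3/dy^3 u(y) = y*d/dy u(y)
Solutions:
 u(y) = C1 + Integral(C2*airyai(-2^(2/3)*y/2) + C3*airybi(-2^(2/3)*y/2), y)


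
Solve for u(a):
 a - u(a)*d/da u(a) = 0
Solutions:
 u(a) = -sqrt(C1 + a^2)
 u(a) = sqrt(C1 + a^2)


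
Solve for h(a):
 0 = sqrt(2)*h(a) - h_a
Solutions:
 h(a) = C1*exp(sqrt(2)*a)


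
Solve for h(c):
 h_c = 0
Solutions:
 h(c) = C1


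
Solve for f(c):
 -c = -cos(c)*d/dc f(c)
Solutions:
 f(c) = C1 + Integral(c/cos(c), c)


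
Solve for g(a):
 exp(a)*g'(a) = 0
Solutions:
 g(a) = C1


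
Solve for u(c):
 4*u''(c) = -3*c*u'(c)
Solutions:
 u(c) = C1 + C2*erf(sqrt(6)*c/4)


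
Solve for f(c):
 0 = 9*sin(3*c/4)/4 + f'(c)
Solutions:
 f(c) = C1 + 3*cos(3*c/4)


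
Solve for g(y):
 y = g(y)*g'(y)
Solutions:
 g(y) = -sqrt(C1 + y^2)
 g(y) = sqrt(C1 + y^2)


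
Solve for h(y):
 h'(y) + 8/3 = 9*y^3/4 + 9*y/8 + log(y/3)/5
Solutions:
 h(y) = C1 + 9*y^4/16 + 9*y^2/16 + y*log(y)/5 - 43*y/15 - y*log(3)/5


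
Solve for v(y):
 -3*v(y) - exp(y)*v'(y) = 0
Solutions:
 v(y) = C1*exp(3*exp(-y))


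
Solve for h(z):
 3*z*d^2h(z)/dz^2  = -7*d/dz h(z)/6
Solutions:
 h(z) = C1 + C2*z^(11/18)


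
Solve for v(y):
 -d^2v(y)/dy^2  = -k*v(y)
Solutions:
 v(y) = C1*exp(-sqrt(k)*y) + C2*exp(sqrt(k)*y)


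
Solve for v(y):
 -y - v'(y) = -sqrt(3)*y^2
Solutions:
 v(y) = C1 + sqrt(3)*y^3/3 - y^2/2


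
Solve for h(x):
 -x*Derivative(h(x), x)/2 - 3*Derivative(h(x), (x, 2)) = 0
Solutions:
 h(x) = C1 + C2*erf(sqrt(3)*x/6)


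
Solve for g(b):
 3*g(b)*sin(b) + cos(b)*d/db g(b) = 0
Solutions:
 g(b) = C1*cos(b)^3


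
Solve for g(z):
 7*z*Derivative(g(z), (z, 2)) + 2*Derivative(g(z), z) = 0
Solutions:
 g(z) = C1 + C2*z^(5/7)


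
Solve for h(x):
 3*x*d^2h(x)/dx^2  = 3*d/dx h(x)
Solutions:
 h(x) = C1 + C2*x^2


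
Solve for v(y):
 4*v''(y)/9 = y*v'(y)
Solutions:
 v(y) = C1 + C2*erfi(3*sqrt(2)*y/4)


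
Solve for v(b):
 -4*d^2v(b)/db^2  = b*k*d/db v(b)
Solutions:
 v(b) = Piecewise((-sqrt(2)*sqrt(pi)*C1*erf(sqrt(2)*b*sqrt(k)/4)/sqrt(k) - C2, (k > 0) | (k < 0)), (-C1*b - C2, True))


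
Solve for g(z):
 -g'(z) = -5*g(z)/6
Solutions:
 g(z) = C1*exp(5*z/6)


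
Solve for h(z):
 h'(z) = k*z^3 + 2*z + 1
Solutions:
 h(z) = C1 + k*z^4/4 + z^2 + z


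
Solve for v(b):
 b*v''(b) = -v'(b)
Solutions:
 v(b) = C1 + C2*log(b)


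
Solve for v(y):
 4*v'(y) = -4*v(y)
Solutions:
 v(y) = C1*exp(-y)


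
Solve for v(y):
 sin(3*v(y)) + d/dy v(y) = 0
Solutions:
 v(y) = -acos((-C1 - exp(6*y))/(C1 - exp(6*y)))/3 + 2*pi/3
 v(y) = acos((-C1 - exp(6*y))/(C1 - exp(6*y)))/3


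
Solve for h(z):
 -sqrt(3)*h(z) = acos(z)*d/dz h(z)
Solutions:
 h(z) = C1*exp(-sqrt(3)*Integral(1/acos(z), z))


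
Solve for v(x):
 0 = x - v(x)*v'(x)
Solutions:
 v(x) = -sqrt(C1 + x^2)
 v(x) = sqrt(C1 + x^2)


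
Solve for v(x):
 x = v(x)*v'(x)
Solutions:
 v(x) = -sqrt(C1 + x^2)
 v(x) = sqrt(C1 + x^2)


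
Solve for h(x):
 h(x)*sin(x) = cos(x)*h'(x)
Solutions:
 h(x) = C1/cos(x)


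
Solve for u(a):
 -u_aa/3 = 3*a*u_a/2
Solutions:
 u(a) = C1 + C2*erf(3*a/2)


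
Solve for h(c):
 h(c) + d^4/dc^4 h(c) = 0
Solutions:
 h(c) = (C1*sin(sqrt(2)*c/2) + C2*cos(sqrt(2)*c/2))*exp(-sqrt(2)*c/2) + (C3*sin(sqrt(2)*c/2) + C4*cos(sqrt(2)*c/2))*exp(sqrt(2)*c/2)


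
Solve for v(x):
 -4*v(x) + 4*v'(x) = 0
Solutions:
 v(x) = C1*exp(x)


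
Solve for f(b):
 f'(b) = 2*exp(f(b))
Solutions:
 f(b) = log(-1/(C1 + 2*b))


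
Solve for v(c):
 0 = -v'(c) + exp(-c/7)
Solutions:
 v(c) = C1 - 7*exp(-c/7)


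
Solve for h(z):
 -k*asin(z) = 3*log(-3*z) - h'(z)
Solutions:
 h(z) = C1 + k*(z*asin(z) + sqrt(1 - z^2)) + 3*z*log(-z) - 3*z + 3*z*log(3)


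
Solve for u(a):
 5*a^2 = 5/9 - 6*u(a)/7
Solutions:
 u(a) = 35/54 - 35*a^2/6


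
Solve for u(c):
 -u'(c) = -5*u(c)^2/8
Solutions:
 u(c) = -8/(C1 + 5*c)


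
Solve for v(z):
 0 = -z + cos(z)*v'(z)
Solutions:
 v(z) = C1 + Integral(z/cos(z), z)


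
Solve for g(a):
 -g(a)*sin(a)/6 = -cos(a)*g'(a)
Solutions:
 g(a) = C1/cos(a)^(1/6)


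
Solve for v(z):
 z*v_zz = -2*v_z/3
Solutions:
 v(z) = C1 + C2*z^(1/3)


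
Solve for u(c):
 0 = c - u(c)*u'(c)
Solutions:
 u(c) = -sqrt(C1 + c^2)
 u(c) = sqrt(C1 + c^2)


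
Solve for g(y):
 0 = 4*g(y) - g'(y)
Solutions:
 g(y) = C1*exp(4*y)


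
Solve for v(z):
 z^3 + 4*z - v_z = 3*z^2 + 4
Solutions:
 v(z) = C1 + z^4/4 - z^3 + 2*z^2 - 4*z


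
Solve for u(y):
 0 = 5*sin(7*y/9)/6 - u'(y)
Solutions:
 u(y) = C1 - 15*cos(7*y/9)/14


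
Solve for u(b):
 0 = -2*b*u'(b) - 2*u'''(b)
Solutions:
 u(b) = C1 + Integral(C2*airyai(-b) + C3*airybi(-b), b)


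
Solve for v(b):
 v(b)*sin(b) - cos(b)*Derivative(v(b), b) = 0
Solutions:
 v(b) = C1/cos(b)


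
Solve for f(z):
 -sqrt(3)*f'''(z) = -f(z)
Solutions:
 f(z) = C3*exp(3^(5/6)*z/3) + (C1*sin(3^(1/3)*z/2) + C2*cos(3^(1/3)*z/2))*exp(-3^(5/6)*z/6)


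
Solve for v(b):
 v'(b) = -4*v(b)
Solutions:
 v(b) = C1*exp(-4*b)


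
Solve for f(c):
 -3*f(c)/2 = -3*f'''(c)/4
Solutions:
 f(c) = C3*exp(2^(1/3)*c) + (C1*sin(2^(1/3)*sqrt(3)*c/2) + C2*cos(2^(1/3)*sqrt(3)*c/2))*exp(-2^(1/3)*c/2)


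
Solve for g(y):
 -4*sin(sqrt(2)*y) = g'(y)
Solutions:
 g(y) = C1 + 2*sqrt(2)*cos(sqrt(2)*y)


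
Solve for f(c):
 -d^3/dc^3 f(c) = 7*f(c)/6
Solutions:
 f(c) = C3*exp(-6^(2/3)*7^(1/3)*c/6) + (C1*sin(2^(2/3)*3^(1/6)*7^(1/3)*c/4) + C2*cos(2^(2/3)*3^(1/6)*7^(1/3)*c/4))*exp(6^(2/3)*7^(1/3)*c/12)


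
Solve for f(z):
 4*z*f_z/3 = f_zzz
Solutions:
 f(z) = C1 + Integral(C2*airyai(6^(2/3)*z/3) + C3*airybi(6^(2/3)*z/3), z)


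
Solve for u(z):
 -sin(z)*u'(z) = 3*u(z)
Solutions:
 u(z) = C1*(cos(z) + 1)^(3/2)/(cos(z) - 1)^(3/2)


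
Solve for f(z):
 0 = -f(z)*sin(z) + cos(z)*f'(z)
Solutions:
 f(z) = C1/cos(z)


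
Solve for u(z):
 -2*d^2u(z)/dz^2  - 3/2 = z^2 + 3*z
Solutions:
 u(z) = C1 + C2*z - z^4/24 - z^3/4 - 3*z^2/8


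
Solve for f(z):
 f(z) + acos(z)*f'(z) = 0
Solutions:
 f(z) = C1*exp(-Integral(1/acos(z), z))


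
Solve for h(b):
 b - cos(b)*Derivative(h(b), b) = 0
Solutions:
 h(b) = C1 + Integral(b/cos(b), b)


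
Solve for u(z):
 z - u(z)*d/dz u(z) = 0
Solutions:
 u(z) = -sqrt(C1 + z^2)
 u(z) = sqrt(C1 + z^2)


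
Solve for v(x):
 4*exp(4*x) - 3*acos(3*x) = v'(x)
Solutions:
 v(x) = C1 - 3*x*acos(3*x) + sqrt(1 - 9*x^2) + exp(4*x)


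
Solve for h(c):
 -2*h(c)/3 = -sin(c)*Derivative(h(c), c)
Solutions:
 h(c) = C1*(cos(c) - 1)^(1/3)/(cos(c) + 1)^(1/3)


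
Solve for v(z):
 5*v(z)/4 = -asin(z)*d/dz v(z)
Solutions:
 v(z) = C1*exp(-5*Integral(1/asin(z), z)/4)
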